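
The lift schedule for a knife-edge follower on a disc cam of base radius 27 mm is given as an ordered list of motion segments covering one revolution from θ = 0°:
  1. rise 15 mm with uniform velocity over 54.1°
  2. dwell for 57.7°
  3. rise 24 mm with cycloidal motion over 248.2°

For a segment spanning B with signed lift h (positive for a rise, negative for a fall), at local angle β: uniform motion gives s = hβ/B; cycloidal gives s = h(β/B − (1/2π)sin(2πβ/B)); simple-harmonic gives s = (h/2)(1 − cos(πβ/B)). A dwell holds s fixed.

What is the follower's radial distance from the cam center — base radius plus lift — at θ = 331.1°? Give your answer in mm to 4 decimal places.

seg 1 [0°–54.1°] uniform, h=15: full span → s += 15 → s = 15.0000
seg 2 [54.1°–111.8°] dwell: s stays 15.0000
seg 3 [111.8°–360°] cycloidal, h=24: θ=331.1° here. β=219.3, B=248.2. 24·(0.8836 − sin(2π·0.8836)/(2π)) = 23.7573 → s = 38.7573
radial distance = base radius + s = 27 + 38.7573 = 65.7573

65.7573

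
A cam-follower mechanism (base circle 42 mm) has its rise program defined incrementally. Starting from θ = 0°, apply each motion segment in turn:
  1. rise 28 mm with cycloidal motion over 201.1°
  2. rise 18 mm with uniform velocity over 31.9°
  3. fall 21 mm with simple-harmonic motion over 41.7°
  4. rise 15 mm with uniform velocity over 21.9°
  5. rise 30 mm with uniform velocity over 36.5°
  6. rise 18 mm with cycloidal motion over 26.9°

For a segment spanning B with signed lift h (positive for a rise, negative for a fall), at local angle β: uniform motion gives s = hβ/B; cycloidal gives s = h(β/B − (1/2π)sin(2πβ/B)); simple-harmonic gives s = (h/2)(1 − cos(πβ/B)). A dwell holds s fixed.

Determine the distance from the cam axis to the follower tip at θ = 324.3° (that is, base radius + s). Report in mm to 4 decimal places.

seg 1 [0°–201.1°] cycloidal, h=28: full span → s += 28 → s = 28.0000
seg 2 [201.1°–233°] uniform, h=18: full span → s += 18 → s = 46.0000
seg 3 [233°–274.7°] simple-harmonic, h=-21: full span → s += -21 → s = 25.0000
seg 4 [274.7°–296.6°] uniform, h=15: full span → s += 15 → s = 40.0000
seg 5 [296.6°–333.1°] uniform, h=30: θ=324.3° here. β=27.7, B=36.5. 30·27.7/36.5 = 22.7671 → s = 62.7671
radial distance = base radius + s = 42 + 62.7671 = 104.7671

104.7671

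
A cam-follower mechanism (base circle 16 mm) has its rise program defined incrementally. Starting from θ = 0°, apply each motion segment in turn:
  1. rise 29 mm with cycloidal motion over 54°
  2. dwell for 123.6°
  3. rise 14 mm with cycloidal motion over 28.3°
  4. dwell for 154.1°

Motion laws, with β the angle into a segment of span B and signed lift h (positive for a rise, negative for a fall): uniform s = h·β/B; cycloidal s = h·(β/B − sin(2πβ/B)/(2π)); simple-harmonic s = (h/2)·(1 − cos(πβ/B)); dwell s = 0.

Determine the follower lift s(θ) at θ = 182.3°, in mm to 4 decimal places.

seg 1 [0°–54°] cycloidal, h=29: full span → s += 29 → s = 29.0000
seg 2 [54°–177.6°] dwell: s stays 29.0000
seg 3 [177.6°–205.9°] cycloidal, h=14: θ=182.3° here. β=4.7, B=28.3. 14·(0.1661 − sin(2π·0.1661)/(2π)) = 0.3996 → s = 29.3996

29.3996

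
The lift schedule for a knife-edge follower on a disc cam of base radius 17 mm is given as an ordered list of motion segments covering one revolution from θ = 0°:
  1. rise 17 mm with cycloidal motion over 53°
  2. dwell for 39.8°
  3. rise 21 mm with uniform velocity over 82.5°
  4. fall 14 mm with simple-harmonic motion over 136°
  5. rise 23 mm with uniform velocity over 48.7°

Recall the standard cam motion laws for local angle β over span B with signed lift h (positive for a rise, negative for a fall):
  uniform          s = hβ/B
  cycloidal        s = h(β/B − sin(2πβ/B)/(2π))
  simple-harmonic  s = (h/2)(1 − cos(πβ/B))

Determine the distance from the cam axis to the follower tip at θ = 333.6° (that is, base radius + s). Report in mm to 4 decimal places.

seg 1 [0°–53°] cycloidal, h=17: full span → s += 17 → s = 17.0000
seg 2 [53°–92.8°] dwell: s stays 17.0000
seg 3 [92.8°–175.3°] uniform, h=21: full span → s += 21 → s = 38.0000
seg 4 [175.3°–311.3°] simple-harmonic, h=-14: full span → s += -14 → s = 24.0000
seg 5 [311.3°–360°] uniform, h=23: θ=333.6° here. β=22.3, B=48.7. 23·22.3/48.7 = 10.5318 → s = 34.5318
radial distance = base radius + s = 17 + 34.5318 = 51.5318

51.5318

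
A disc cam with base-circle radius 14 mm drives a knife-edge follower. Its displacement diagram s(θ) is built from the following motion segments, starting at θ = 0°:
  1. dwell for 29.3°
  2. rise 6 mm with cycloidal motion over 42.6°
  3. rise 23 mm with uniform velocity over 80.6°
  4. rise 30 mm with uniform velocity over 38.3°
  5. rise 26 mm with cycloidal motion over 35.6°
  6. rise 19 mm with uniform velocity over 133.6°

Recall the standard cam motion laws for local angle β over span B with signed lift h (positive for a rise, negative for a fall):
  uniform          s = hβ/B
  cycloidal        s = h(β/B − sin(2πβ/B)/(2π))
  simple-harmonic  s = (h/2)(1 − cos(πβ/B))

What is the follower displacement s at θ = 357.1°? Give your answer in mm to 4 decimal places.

seg 1 [0°–29.3°] dwell: s stays 0.0000
seg 2 [29.3°–71.9°] cycloidal, h=6: full span → s += 6 → s = 6.0000
seg 3 [71.9°–152.5°] uniform, h=23: full span → s += 23 → s = 29.0000
seg 4 [152.5°–190.8°] uniform, h=30: full span → s += 30 → s = 59.0000
seg 5 [190.8°–226.4°] cycloidal, h=26: full span → s += 26 → s = 85.0000
seg 6 [226.4°–360°] uniform, h=19: θ=357.1° here. β=130.7, B=133.6. 19·130.7/133.6 = 18.5876 → s = 103.5876

103.5876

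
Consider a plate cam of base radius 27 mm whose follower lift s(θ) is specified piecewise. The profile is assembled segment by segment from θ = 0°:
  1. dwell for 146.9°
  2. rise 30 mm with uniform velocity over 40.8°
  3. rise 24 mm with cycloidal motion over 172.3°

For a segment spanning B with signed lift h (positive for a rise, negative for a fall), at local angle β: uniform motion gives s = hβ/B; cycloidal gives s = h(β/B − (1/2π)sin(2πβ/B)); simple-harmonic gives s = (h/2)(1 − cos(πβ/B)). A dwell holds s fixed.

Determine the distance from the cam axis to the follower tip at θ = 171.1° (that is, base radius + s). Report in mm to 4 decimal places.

seg 1 [0°–146.9°] dwell: s stays 0.0000
seg 2 [146.9°–187.7°] uniform, h=30: θ=171.1° here. β=24.2, B=40.8. 30·24.2/40.8 = 17.7941 → s = 17.7941
radial distance = base radius + s = 27 + 17.7941 = 44.7941

44.7941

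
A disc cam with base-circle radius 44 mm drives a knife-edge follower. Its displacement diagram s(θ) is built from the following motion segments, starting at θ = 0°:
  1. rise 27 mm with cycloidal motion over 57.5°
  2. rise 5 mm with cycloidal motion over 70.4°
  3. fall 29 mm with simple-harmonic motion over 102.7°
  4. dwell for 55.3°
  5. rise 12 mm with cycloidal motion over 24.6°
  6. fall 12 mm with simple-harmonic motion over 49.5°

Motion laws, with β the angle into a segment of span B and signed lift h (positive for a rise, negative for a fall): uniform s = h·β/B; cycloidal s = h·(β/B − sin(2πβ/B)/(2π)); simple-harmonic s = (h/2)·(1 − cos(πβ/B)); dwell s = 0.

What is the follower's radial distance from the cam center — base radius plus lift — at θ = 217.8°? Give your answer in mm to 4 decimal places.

seg 1 [0°–57.5°] cycloidal, h=27: full span → s += 27 → s = 27.0000
seg 2 [57.5°–127.9°] cycloidal, h=5: full span → s += 5 → s = 32.0000
seg 3 [127.9°–230.6°] simple-harmonic, h=-29: θ=217.8° here. β=89.9, B=102.7. -29/2·(1 − cos(π·0.8754)) = -27.9026 → s = 4.0974
radial distance = base radius + s = 44 + 4.0974 = 48.0974

48.0974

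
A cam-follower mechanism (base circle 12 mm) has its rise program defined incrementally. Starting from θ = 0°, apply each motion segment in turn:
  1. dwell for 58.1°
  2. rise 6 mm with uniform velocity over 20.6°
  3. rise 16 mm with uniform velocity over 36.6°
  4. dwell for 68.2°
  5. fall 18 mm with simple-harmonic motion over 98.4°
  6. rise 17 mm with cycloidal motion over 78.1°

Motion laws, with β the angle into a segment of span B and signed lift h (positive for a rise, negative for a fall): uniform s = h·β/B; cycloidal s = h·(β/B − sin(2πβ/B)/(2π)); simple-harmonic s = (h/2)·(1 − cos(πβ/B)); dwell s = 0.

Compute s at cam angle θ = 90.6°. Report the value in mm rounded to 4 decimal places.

seg 1 [0°–58.1°] dwell: s stays 0.0000
seg 2 [58.1°–78.7°] uniform, h=6: full span → s += 6 → s = 6.0000
seg 3 [78.7°–115.3°] uniform, h=16: θ=90.6° here. β=11.9, B=36.6. 16·11.9/36.6 = 5.2022 → s = 11.2022

11.2022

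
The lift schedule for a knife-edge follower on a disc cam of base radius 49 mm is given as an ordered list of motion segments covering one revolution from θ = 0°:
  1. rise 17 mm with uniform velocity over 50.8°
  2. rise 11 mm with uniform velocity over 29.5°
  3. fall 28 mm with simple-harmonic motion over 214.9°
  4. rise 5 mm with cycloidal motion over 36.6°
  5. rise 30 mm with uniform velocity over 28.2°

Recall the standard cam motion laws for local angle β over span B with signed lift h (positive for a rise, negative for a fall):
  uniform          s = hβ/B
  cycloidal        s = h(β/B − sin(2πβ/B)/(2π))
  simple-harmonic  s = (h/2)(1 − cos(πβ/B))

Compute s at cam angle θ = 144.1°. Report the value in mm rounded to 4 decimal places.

seg 1 [0°–50.8°] uniform, h=17: full span → s += 17 → s = 17.0000
seg 2 [50.8°–80.3°] uniform, h=11: full span → s += 11 → s = 28.0000
seg 3 [80.3°–295.2°] simple-harmonic, h=-28: θ=144.1° here. β=63.8, B=214.9. -28/2·(1 − cos(π·0.2969)) = -5.6605 → s = 22.3395

22.3395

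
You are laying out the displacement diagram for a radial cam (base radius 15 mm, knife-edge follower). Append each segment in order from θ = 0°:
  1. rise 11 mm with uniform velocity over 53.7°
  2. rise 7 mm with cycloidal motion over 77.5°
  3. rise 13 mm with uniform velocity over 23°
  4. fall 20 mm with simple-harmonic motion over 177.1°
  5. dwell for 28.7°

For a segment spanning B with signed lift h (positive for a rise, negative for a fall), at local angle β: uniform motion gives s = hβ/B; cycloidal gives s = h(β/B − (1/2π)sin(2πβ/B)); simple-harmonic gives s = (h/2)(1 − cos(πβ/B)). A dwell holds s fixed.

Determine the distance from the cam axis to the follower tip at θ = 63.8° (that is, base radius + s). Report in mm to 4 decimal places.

seg 1 [0°–53.7°] uniform, h=11: full span → s += 11 → s = 11.0000
seg 2 [53.7°–131.2°] cycloidal, h=7: θ=63.8° here. β=10.1, B=77.5. 7·(0.1303 − sin(2π·0.1303)/(2π)) = 0.0986 → s = 11.0986
radial distance = base radius + s = 15 + 11.0986 = 26.0986

26.0986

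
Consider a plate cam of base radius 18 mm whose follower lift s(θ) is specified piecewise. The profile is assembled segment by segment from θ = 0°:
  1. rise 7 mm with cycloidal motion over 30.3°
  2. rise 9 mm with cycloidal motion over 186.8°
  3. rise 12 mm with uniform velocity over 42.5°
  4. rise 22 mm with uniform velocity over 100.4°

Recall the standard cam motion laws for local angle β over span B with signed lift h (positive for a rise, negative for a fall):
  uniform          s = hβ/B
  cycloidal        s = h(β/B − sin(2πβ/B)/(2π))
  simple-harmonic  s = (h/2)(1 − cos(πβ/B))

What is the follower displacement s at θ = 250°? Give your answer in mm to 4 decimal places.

seg 1 [0°–30.3°] cycloidal, h=7: full span → s += 7 → s = 7.0000
seg 2 [30.3°–217.1°] cycloidal, h=9: full span → s += 9 → s = 16.0000
seg 3 [217.1°–259.6°] uniform, h=12: θ=250° here. β=32.9, B=42.5. 12·32.9/42.5 = 9.2894 → s = 25.2894

25.2894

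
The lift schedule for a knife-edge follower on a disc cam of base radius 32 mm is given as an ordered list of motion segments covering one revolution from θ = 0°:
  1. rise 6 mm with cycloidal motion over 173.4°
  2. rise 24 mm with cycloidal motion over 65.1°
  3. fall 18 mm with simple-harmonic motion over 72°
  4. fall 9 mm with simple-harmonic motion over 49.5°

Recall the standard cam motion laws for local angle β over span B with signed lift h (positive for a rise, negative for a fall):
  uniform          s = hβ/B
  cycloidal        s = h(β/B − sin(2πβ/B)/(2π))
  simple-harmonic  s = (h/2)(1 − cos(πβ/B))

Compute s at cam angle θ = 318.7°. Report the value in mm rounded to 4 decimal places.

seg 1 [0°–173.4°] cycloidal, h=6: full span → s += 6 → s = 6.0000
seg 2 [173.4°–238.5°] cycloidal, h=24: full span → s += 24 → s = 30.0000
seg 3 [238.5°–310.5°] simple-harmonic, h=-18: full span → s += -18 → s = 12.0000
seg 4 [310.5°–360°] simple-harmonic, h=-9: θ=318.7° here. β=8.2, B=49.5. -9/2·(1 − cos(π·0.1657)) = -0.5958 → s = 11.4042

11.4042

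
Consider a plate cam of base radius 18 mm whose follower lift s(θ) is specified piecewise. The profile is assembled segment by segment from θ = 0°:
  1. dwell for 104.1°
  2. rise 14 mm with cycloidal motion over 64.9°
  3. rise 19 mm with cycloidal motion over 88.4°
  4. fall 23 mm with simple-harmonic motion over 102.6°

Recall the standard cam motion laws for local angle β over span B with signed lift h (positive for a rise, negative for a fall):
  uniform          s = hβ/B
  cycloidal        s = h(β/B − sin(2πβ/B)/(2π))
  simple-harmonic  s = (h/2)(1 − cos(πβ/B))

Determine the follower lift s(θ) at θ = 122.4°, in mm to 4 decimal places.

seg 1 [0°–104.1°] dwell: s stays 0.0000
seg 2 [104.1°–169°] cycloidal, h=14: θ=122.4° here. β=18.3, B=64.9. 14·(0.2820 − sin(2π·0.2820)/(2π)) = 1.7643 → s = 1.7643

1.7643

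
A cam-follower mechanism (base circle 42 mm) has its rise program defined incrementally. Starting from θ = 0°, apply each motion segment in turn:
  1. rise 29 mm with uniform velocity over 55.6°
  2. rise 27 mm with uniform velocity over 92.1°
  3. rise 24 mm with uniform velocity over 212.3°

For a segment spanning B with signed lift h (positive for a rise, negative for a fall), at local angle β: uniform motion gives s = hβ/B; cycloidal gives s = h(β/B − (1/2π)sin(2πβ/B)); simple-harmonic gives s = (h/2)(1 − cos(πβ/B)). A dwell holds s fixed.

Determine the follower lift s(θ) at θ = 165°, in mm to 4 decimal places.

seg 1 [0°–55.6°] uniform, h=29: full span → s += 29 → s = 29.0000
seg 2 [55.6°–147.7°] uniform, h=27: full span → s += 27 → s = 56.0000
seg 3 [147.7°–360°] uniform, h=24: θ=165° here. β=17.3, B=212.3. 24·17.3/212.3 = 1.9557 → s = 57.9557

57.9557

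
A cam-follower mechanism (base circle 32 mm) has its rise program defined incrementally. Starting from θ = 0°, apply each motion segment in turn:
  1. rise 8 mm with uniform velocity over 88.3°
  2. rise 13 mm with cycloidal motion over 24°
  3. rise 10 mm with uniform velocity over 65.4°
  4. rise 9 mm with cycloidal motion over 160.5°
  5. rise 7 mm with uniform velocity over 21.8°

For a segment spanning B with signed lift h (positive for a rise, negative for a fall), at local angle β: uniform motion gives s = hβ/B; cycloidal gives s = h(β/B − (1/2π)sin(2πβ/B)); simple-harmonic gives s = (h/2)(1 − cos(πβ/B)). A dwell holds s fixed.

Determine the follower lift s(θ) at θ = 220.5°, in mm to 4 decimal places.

seg 1 [0°–88.3°] uniform, h=8: full span → s += 8 → s = 8.0000
seg 2 [88.3°–112.3°] cycloidal, h=13: full span → s += 13 → s = 21.0000
seg 3 [112.3°–177.7°] uniform, h=10: full span → s += 10 → s = 31.0000
seg 4 [177.7°–338.2°] cycloidal, h=9: θ=220.5° here. β=42.8, B=160.5. 9·(0.2667 − sin(2π·0.2667)/(2π)) = 0.9755 → s = 31.9755

31.9755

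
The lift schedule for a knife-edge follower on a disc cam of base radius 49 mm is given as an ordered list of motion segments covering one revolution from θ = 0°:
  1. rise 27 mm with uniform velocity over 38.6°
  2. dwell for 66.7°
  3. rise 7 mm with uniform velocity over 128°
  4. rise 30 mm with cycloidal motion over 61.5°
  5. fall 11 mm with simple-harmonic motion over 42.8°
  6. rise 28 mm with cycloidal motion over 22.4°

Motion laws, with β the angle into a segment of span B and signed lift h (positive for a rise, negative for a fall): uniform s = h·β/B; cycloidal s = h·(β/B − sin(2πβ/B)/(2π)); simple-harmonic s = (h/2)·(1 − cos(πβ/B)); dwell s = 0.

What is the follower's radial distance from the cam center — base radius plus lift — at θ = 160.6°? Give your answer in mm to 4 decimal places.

seg 1 [0°–38.6°] uniform, h=27: full span → s += 27 → s = 27.0000
seg 2 [38.6°–105.3°] dwell: s stays 27.0000
seg 3 [105.3°–233.3°] uniform, h=7: θ=160.6° here. β=55.3, B=128. 7·55.3/128 = 3.0242 → s = 30.0242
radial distance = base radius + s = 49 + 30.0242 = 79.0242

79.0242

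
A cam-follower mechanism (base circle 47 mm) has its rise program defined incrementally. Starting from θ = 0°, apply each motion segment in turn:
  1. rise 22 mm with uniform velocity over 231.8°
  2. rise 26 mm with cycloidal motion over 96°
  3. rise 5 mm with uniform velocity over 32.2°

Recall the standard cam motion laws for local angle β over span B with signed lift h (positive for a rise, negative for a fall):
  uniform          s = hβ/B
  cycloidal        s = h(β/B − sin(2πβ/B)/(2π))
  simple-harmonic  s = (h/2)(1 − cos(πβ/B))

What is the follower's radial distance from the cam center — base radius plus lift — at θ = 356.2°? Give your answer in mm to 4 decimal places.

seg 1 [0°–231.8°] uniform, h=22: full span → s += 22 → s = 22.0000
seg 2 [231.8°–327.8°] cycloidal, h=26: full span → s += 26 → s = 48.0000
seg 3 [327.8°–360°] uniform, h=5: θ=356.2° here. β=28.4, B=32.2. 5·28.4/32.2 = 4.4099 → s = 52.4099
radial distance = base radius + s = 47 + 52.4099 = 99.4099

99.4099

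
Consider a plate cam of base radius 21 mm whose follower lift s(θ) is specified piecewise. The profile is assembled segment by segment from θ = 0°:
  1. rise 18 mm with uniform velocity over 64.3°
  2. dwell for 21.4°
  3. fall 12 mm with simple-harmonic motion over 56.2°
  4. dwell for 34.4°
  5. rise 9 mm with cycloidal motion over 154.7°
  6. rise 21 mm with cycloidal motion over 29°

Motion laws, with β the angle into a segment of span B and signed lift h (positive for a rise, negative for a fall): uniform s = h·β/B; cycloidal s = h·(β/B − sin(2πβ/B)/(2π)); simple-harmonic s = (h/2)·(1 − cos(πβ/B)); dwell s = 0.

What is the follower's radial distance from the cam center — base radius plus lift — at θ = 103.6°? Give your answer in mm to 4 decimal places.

seg 1 [0°–64.3°] uniform, h=18: full span → s += 18 → s = 18.0000
seg 2 [64.3°–85.7°] dwell: s stays 18.0000
seg 3 [85.7°–141.9°] simple-harmonic, h=-12: θ=103.6° here. β=17.9, B=56.2. -12/2·(1 − cos(π·0.3185)) = -2.7613 → s = 15.2387
radial distance = base radius + s = 21 + 15.2387 = 36.2387

36.2387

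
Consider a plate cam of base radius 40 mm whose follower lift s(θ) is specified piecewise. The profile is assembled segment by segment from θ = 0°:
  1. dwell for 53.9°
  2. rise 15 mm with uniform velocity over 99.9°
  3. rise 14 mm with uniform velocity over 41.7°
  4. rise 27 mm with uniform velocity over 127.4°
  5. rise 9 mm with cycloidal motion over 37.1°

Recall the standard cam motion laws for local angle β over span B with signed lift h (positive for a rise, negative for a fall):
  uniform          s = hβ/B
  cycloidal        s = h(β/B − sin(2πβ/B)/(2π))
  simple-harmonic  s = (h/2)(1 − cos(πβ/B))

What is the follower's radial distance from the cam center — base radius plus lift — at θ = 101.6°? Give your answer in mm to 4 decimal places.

seg 1 [0°–53.9°] dwell: s stays 0.0000
seg 2 [53.9°–153.8°] uniform, h=15: θ=101.6° here. β=47.7, B=99.9. 15·47.7/99.9 = 7.1622 → s = 7.1622
radial distance = base radius + s = 40 + 7.1622 = 47.1622

47.1622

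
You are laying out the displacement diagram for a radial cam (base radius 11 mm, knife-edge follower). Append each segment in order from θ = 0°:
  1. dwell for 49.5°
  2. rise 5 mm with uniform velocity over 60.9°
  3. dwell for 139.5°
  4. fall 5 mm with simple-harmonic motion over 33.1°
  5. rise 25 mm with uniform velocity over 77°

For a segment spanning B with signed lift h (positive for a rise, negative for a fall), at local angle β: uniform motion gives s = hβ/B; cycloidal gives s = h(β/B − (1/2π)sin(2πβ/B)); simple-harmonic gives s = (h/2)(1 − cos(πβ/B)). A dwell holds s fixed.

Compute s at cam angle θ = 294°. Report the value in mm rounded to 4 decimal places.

seg 1 [0°–49.5°] dwell: s stays 0.0000
seg 2 [49.5°–110.4°] uniform, h=5: full span → s += 5 → s = 5.0000
seg 3 [110.4°–249.9°] dwell: s stays 5.0000
seg 4 [249.9°–283°] simple-harmonic, h=-5: full span → s += -5 → s = 0.0000
seg 5 [283°–360°] uniform, h=25: θ=294° here. β=11, B=77. 25·11/77 = 3.5714 → s = 3.5714

3.5714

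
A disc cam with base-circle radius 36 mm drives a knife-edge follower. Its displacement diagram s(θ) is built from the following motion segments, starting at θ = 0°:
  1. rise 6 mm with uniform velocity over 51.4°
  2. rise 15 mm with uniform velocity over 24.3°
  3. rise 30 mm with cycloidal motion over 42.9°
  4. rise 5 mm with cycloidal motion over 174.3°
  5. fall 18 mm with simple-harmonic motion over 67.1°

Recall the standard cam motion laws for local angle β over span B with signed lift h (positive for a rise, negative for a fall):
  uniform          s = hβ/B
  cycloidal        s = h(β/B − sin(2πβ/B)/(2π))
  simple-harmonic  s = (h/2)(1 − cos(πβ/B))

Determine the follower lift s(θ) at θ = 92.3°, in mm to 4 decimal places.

seg 1 [0°–51.4°] uniform, h=6: full span → s += 6 → s = 6.0000
seg 2 [51.4°–75.7°] uniform, h=15: full span → s += 15 → s = 21.0000
seg 3 [75.7°–118.6°] cycloidal, h=30: θ=92.3° here. β=16.6, B=42.9. 30·(0.3869 − sin(2π·0.3869)/(2π)) = 8.4949 → s = 29.4949

29.4949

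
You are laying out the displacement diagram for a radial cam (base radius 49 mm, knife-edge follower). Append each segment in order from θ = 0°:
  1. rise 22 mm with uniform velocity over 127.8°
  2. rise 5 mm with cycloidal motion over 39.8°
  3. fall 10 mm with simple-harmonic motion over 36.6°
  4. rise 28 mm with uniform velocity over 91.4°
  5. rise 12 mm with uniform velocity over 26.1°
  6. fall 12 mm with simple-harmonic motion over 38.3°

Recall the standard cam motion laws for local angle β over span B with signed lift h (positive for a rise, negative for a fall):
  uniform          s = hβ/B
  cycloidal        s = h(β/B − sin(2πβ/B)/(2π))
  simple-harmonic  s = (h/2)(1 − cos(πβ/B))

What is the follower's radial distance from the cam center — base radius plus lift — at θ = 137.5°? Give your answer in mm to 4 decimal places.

seg 1 [0°–127.8°] uniform, h=22: full span → s += 22 → s = 22.0000
seg 2 [127.8°–167.6°] cycloidal, h=5: θ=137.5° here. β=9.7, B=39.8. 5·(0.2437 − sin(2π·0.2437)/(2π)) = 0.4234 → s = 22.4234
radial distance = base radius + s = 49 + 22.4234 = 71.4234

71.4234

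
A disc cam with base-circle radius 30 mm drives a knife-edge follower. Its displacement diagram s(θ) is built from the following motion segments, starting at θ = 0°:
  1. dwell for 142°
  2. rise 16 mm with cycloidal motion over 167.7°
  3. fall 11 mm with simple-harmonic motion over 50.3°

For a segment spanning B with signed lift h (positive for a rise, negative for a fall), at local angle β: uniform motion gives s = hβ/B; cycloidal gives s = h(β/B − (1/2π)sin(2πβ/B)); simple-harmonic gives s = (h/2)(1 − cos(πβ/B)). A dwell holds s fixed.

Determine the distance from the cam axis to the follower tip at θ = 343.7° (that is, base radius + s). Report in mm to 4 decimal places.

seg 1 [0°–142°] dwell: s stays 0.0000
seg 2 [142°–309.7°] cycloidal, h=16: full span → s += 16 → s = 16.0000
seg 3 [309.7°–360°] simple-harmonic, h=-11: θ=343.7° here. β=34, B=50.3. -11/2·(1 − cos(π·0.6759)) = -8.3876 → s = 7.6124
radial distance = base radius + s = 30 + 7.6124 = 37.6124

37.6124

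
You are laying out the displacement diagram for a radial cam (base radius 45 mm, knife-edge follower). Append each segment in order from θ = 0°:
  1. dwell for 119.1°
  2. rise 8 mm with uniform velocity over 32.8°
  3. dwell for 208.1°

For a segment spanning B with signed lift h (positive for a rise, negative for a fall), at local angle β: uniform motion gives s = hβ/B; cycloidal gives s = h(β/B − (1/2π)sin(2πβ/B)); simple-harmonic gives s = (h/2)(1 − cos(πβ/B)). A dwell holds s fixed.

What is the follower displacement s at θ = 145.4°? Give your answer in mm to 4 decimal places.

seg 1 [0°–119.1°] dwell: s stays 0.0000
seg 2 [119.1°–151.9°] uniform, h=8: θ=145.4° here. β=26.3, B=32.8. 8·26.3/32.8 = 6.4146 → s = 6.4146

6.4146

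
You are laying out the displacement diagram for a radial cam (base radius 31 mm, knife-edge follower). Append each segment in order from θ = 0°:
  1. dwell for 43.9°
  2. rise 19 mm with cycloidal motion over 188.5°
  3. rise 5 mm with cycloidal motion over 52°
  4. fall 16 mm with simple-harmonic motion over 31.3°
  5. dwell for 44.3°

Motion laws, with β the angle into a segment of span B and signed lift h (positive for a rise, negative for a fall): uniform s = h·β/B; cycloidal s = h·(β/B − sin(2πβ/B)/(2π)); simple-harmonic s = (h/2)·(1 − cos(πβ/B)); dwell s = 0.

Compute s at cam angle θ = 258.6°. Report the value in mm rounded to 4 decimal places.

seg 1 [0°–43.9°] dwell: s stays 0.0000
seg 2 [43.9°–232.4°] cycloidal, h=19: full span → s += 19 → s = 19.0000
seg 3 [232.4°–284.4°] cycloidal, h=5: θ=258.6° here. β=26.2, B=52. 5·(0.5038 − sin(2π·0.5038)/(2π)) = 2.5385 → s = 21.5385

21.5385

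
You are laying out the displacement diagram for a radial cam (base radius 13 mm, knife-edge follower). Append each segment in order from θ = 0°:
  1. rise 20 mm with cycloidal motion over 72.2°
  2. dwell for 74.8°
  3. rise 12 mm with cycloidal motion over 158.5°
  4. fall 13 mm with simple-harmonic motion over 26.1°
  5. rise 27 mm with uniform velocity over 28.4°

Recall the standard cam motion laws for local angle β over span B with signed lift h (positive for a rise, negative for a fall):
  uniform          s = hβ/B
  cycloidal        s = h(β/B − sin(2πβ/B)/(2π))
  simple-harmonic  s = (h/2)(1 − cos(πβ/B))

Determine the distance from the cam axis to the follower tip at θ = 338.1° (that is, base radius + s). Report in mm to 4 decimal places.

seg 1 [0°–72.2°] cycloidal, h=20: full span → s += 20 → s = 20.0000
seg 2 [72.2°–147°] dwell: s stays 20.0000
seg 3 [147°–305.5°] cycloidal, h=12: full span → s += 12 → s = 32.0000
seg 4 [305.5°–331.6°] simple-harmonic, h=-13: full span → s += -13 → s = 19.0000
seg 5 [331.6°–360°] uniform, h=27: θ=338.1° here. β=6.5, B=28.4. 27·6.5/28.4 = 6.1796 → s = 25.1796
radial distance = base radius + s = 13 + 25.1796 = 38.1796

38.1796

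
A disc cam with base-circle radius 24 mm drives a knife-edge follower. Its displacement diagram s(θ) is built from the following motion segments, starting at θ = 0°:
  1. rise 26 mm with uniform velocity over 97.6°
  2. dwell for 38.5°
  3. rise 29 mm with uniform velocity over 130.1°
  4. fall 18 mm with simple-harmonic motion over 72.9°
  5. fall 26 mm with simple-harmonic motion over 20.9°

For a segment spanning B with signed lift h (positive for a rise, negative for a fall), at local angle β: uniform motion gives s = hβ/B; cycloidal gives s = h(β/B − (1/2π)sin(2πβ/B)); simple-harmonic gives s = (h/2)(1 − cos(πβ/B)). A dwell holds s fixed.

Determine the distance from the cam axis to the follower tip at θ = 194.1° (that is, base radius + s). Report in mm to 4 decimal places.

seg 1 [0°–97.6°] uniform, h=26: full span → s += 26 → s = 26.0000
seg 2 [97.6°–136.1°] dwell: s stays 26.0000
seg 3 [136.1°–266.2°] uniform, h=29: θ=194.1° here. β=58, B=130.1. 29·58/130.1 = 12.9285 → s = 38.9285
radial distance = base radius + s = 24 + 38.9285 = 62.9285

62.9285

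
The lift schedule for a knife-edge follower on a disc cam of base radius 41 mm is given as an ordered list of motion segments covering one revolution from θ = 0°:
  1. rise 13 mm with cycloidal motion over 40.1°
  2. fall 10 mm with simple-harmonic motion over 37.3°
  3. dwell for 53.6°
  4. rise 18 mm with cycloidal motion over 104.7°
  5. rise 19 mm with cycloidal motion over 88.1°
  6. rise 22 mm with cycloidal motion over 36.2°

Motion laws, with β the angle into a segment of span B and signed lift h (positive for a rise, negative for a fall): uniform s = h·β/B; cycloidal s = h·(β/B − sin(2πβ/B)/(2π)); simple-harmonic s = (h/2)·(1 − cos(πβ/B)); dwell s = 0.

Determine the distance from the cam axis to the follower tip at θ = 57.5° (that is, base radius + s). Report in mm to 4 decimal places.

seg 1 [0°–40.1°] cycloidal, h=13: full span → s += 13 → s = 13.0000
seg 2 [40.1°–77.4°] simple-harmonic, h=-10: θ=57.5° here. β=17.4, B=37.3. -10/2·(1 − cos(π·0.4665)) = -4.4746 → s = 8.5254
radial distance = base radius + s = 41 + 8.5254 = 49.5254

49.5254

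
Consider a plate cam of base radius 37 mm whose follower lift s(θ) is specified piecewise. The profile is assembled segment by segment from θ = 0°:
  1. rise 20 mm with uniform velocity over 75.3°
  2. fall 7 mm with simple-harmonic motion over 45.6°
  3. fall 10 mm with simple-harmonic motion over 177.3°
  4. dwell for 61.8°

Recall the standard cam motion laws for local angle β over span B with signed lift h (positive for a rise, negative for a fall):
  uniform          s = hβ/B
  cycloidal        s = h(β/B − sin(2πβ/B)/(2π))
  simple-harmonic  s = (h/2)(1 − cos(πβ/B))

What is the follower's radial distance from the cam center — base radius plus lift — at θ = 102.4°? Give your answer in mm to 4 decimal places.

seg 1 [0°–75.3°] uniform, h=20: full span → s += 20 → s = 20.0000
seg 2 [75.3°–120.9°] simple-harmonic, h=-7: θ=102.4° here. β=27.1, B=45.6. -7/2·(1 − cos(π·0.5943)) = -4.5218 → s = 15.4782
radial distance = base radius + s = 37 + 15.4782 = 52.4782

52.4782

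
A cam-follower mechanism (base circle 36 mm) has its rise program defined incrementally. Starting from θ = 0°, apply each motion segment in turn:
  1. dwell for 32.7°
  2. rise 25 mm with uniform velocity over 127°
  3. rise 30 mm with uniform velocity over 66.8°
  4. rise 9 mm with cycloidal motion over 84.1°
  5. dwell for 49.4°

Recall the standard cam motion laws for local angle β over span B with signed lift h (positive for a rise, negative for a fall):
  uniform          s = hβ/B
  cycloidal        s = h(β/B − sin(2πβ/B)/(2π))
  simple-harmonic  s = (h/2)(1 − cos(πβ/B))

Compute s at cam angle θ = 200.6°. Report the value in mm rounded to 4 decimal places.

seg 1 [0°–32.7°] dwell: s stays 0.0000
seg 2 [32.7°–159.7°] uniform, h=25: full span → s += 25 → s = 25.0000
seg 3 [159.7°–226.5°] uniform, h=30: θ=200.6° here. β=40.9, B=66.8. 30·40.9/66.8 = 18.3683 → s = 43.3683

43.3683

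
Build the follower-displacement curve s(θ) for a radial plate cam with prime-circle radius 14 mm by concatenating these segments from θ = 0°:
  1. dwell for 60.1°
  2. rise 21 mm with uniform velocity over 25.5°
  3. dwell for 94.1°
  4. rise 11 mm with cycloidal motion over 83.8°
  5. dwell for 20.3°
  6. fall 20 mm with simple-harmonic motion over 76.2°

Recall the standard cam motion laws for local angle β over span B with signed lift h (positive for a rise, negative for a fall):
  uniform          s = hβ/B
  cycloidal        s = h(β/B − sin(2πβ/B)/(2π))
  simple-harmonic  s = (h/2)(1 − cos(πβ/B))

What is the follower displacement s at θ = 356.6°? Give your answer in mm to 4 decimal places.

seg 1 [0°–60.1°] dwell: s stays 0.0000
seg 2 [60.1°–85.6°] uniform, h=21: full span → s += 21 → s = 21.0000
seg 3 [85.6°–179.7°] dwell: s stays 21.0000
seg 4 [179.7°–263.5°] cycloidal, h=11: full span → s += 11 → s = 32.0000
seg 5 [263.5°–283.8°] dwell: s stays 32.0000
seg 6 [283.8°–360°] simple-harmonic, h=-20: θ=356.6° here. β=72.8, B=76.2. -20/2·(1 − cos(π·0.9554)) = -19.9019 → s = 12.0981

12.0981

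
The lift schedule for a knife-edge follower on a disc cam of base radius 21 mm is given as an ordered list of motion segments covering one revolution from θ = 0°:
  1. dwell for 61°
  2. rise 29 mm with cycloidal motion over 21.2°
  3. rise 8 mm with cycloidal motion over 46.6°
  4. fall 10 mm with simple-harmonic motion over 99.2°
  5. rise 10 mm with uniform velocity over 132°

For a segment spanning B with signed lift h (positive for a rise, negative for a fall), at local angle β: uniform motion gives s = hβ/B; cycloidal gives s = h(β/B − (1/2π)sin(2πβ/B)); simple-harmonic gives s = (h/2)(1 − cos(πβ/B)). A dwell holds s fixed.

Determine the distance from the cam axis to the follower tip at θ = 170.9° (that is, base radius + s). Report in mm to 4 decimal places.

seg 1 [0°–61°] dwell: s stays 0.0000
seg 2 [61°–82.2°] cycloidal, h=29: full span → s += 29 → s = 29.0000
seg 3 [82.2°–128.8°] cycloidal, h=8: full span → s += 8 → s = 37.0000
seg 4 [128.8°–228°] simple-harmonic, h=-10: θ=170.9° here. β=42.1, B=99.2. -10/2·(1 − cos(π·0.4244)) = -3.8235 → s = 33.1765
radial distance = base radius + s = 21 + 33.1765 = 54.1765

54.1765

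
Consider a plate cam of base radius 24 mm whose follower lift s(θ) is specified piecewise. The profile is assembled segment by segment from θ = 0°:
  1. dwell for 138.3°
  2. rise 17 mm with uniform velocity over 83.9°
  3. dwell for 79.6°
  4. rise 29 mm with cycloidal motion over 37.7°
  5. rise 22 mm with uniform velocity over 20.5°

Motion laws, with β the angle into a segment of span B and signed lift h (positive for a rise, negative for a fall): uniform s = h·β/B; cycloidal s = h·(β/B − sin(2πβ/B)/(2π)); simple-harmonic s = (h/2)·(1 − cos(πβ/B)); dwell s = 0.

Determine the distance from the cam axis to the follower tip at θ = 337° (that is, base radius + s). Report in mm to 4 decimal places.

seg 1 [0°–138.3°] dwell: s stays 0.0000
seg 2 [138.3°–222.2°] uniform, h=17: full span → s += 17 → s = 17.0000
seg 3 [222.2°–301.8°] dwell: s stays 17.0000
seg 4 [301.8°–339.5°] cycloidal, h=29: θ=337° here. β=35.2, B=37.7. 29·(0.9337 − sin(2π·0.9337)/(2π)) = 28.9448 → s = 45.9448
radial distance = base radius + s = 24 + 45.9448 = 69.9448

69.9448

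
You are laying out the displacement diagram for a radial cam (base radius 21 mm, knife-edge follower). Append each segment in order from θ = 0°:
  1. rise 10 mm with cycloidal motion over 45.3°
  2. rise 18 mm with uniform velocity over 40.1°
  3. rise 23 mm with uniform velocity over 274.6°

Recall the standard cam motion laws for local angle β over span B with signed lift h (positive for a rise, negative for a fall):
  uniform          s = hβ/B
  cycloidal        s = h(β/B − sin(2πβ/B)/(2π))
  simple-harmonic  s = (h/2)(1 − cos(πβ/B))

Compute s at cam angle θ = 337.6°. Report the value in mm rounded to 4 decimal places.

seg 1 [0°–45.3°] cycloidal, h=10: full span → s += 10 → s = 10.0000
seg 2 [45.3°–85.4°] uniform, h=18: full span → s += 18 → s = 28.0000
seg 3 [85.4°–360°] uniform, h=23: θ=337.6° here. β=252.2, B=274.6. 23·252.2/274.6 = 21.1238 → s = 49.1238

49.1238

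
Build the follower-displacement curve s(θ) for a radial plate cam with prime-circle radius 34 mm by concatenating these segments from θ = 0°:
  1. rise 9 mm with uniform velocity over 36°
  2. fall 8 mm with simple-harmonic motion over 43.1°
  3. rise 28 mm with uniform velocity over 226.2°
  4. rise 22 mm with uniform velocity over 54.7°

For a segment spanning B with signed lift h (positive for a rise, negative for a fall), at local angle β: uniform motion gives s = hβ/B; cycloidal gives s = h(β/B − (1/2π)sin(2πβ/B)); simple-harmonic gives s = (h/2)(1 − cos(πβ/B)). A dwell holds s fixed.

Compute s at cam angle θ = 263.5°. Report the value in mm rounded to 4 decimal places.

seg 1 [0°–36°] uniform, h=9: full span → s += 9 → s = 9.0000
seg 2 [36°–79.1°] simple-harmonic, h=-8: full span → s += -8 → s = 1.0000
seg 3 [79.1°–305.3°] uniform, h=28: θ=263.5° here. β=184.4, B=226.2. 28·184.4/226.2 = 22.8258 → s = 23.8258

23.8258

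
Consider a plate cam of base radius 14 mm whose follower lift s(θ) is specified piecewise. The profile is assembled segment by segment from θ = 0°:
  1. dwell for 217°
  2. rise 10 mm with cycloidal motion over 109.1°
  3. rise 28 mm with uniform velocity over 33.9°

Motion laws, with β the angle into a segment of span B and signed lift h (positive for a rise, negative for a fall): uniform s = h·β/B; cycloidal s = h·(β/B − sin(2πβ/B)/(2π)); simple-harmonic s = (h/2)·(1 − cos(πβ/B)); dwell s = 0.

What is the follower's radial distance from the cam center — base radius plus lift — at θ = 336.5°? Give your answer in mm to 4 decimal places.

seg 1 [0°–217°] dwell: s stays 0.0000
seg 2 [217°–326.1°] cycloidal, h=10: full span → s += 10 → s = 10.0000
seg 3 [326.1°–360°] uniform, h=28: θ=336.5° here. β=10.4, B=33.9. 28·10.4/33.9 = 8.5900 → s = 18.5900
radial distance = base radius + s = 14 + 18.5900 = 32.5900

32.5900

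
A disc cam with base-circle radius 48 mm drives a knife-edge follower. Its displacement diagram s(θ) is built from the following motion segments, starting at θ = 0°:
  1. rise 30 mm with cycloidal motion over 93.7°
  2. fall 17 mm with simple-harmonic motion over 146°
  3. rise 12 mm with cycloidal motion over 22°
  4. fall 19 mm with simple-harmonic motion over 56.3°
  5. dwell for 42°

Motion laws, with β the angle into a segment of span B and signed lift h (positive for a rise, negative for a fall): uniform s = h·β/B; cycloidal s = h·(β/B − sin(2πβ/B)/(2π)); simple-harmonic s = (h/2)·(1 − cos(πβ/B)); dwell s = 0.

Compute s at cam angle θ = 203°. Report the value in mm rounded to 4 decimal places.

seg 1 [0°–93.7°] cycloidal, h=30: full span → s += 30 → s = 30.0000
seg 2 [93.7°–239.7°] simple-harmonic, h=-17: θ=203° here. β=109.3, B=146. -17/2·(1 − cos(π·0.7486)) = -14.4845 → s = 15.5155

15.5155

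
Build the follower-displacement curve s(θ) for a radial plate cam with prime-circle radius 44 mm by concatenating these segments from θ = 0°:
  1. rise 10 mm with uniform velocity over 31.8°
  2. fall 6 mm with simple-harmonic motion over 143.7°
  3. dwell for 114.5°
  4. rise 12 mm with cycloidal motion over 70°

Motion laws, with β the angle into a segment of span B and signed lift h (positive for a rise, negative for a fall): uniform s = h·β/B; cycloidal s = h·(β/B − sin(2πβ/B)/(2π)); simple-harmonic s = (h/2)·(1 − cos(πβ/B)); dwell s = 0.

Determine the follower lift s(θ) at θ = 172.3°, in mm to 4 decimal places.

seg 1 [0°–31.8°] uniform, h=10: full span → s += 10 → s = 10.0000
seg 2 [31.8°–175.5°] simple-harmonic, h=-6: θ=172.3° here. β=140.5, B=143.7. -6/2·(1 − cos(π·0.9777)) = -5.9927 → s = 4.0073

4.0073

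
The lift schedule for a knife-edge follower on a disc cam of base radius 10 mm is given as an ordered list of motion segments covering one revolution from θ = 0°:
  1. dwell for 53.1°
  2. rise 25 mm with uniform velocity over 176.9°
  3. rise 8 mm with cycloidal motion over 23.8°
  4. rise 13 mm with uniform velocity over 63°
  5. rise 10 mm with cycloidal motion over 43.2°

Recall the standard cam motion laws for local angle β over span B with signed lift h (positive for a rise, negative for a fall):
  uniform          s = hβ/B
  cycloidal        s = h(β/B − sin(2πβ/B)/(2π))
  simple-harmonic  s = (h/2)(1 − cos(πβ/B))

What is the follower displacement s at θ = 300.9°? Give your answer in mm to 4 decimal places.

seg 1 [0°–53.1°] dwell: s stays 0.0000
seg 2 [53.1°–230°] uniform, h=25: full span → s += 25 → s = 25.0000
seg 3 [230°–253.8°] cycloidal, h=8: full span → s += 8 → s = 33.0000
seg 4 [253.8°–316.8°] uniform, h=13: θ=300.9° here. β=47.1, B=63. 13·47.1/63 = 9.7190 → s = 42.7190

42.7190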